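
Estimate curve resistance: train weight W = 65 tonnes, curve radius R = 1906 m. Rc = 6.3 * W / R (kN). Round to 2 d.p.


Rc = 6.3 * W / R
Rc = 6.3 * 65 / 1906
Rc = 409.5 / 1906
Rc = 0.21 kN

0.21


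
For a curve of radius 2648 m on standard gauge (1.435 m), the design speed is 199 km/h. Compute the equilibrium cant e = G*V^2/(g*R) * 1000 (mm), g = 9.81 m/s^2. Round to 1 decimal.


Convert speed: V = 199 / 3.6 = 55.2778 m/s
Apply formula: e = 1.435 * 55.2778^2 / (9.81 * 2648)
e = 1.435 * 3055.6327 / 25976.88
e = 0.168798 m = 168.8 mm

168.8


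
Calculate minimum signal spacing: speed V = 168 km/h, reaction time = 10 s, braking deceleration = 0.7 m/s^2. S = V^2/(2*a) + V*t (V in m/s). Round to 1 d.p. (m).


V = 168 / 3.6 = 46.6667 m/s
Braking distance = 46.6667^2 / (2*0.7) = 1555.5556 m
Sighting distance = 46.6667 * 10 = 466.6667 m
S = 1555.5556 + 466.6667 = 2022.2 m

2022.2


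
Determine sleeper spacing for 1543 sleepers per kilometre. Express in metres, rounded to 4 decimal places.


Spacing = 1000 m / number of sleepers
Spacing = 1000 / 1543
Spacing = 0.6481 m

0.6481


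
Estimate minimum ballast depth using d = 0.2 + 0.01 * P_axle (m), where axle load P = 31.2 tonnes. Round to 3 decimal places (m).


d = 0.2 + 0.01 * 31.2
d = 0.2 + 0.312
d = 0.512 m

0.512


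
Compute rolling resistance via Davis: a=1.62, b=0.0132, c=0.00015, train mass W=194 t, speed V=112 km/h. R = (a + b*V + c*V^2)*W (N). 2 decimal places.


b*V = 0.0132 * 112 = 1.4784
c*V^2 = 0.00015 * 12544 = 1.8816
R_per_t = 1.62 + 1.4784 + 1.8816 = 4.98 N/t
R_total = 4.98 * 194 = 966.12 N

966.12


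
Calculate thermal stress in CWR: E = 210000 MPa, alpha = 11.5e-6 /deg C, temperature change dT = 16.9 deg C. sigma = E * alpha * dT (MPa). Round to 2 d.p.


sigma = E * alpha * dT
sigma = 210000 * 11.5e-6 * 16.9
sigma = 2.415 * 16.9
sigma = 40.81 MPa

40.81


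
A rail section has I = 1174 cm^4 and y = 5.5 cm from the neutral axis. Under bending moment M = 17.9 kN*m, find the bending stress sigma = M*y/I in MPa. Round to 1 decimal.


Convert units:
M = 17.9 kN*m = 17900000 N*mm
y = 5.5 cm = 55 mm
I = 1174 cm^4 = 11740000 mm^4
sigma = 17900000 * 55 / 11740000
sigma = 83.9 MPa

83.9


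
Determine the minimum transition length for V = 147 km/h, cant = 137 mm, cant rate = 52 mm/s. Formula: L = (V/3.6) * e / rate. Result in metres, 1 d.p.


Convert speed: V = 147 / 3.6 = 40.8333 m/s
L = 40.8333 * 137 / 52
L = 5594.1667 / 52
L = 107.6 m

107.6


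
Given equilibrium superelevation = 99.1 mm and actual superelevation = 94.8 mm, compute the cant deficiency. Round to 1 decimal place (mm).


Cant deficiency = equilibrium cant - actual cant
CD = 99.1 - 94.8
CD = 4.3 mm

4.3


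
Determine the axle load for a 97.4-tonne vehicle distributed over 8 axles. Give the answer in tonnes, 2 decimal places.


Load per axle = total weight / number of axles
Load = 97.4 / 8
Load = 12.18 tonnes

12.18


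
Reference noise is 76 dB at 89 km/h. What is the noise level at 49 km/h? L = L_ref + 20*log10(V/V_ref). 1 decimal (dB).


V/V_ref = 49 / 89 = 0.550562
log10(0.550562) = -0.259194
20 * -0.259194 = -5.1839
L = 76 + -5.1839 = 70.8 dB

70.8


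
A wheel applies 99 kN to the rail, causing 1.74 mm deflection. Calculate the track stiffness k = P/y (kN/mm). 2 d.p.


Track stiffness k = P / y
k = 99 / 1.74
k = 56.90 kN/mm

56.90


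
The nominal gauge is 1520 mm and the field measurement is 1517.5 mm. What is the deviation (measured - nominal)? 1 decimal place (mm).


Deviation = measured - nominal
Deviation = 1517.5 - 1520
Deviation = -2.5 mm

-2.5


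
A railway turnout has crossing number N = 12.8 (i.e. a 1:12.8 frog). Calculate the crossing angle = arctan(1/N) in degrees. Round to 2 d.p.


1/N = 1/12.8 = 0.078125
angle = arctan(0.078125) = 0.077967 rad
angle = 0.077967 * 180/pi = 4.47 degrees

4.47


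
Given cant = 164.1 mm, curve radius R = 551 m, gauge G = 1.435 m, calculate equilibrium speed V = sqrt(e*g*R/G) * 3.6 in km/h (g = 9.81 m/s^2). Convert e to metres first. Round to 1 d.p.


Convert cant: e = 164.1 mm = 0.1641 m
V_ms = sqrt(0.1641 * 9.81 * 551 / 1.435)
V_ms = sqrt(618.126391) = 24.8621 m/s
V = 24.8621 * 3.6 = 89.5 km/h

89.5


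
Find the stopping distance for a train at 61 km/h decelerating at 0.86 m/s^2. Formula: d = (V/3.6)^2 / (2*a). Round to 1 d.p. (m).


Convert speed: V = 61 / 3.6 = 16.9444 m/s
V^2 = 287.1142
d = 287.1142 / (2 * 0.86)
d = 287.1142 / 1.72
d = 166.9 m

166.9


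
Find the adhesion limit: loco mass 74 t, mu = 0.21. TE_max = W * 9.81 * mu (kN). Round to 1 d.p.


TE_max = W * g * mu
TE_max = 74 * 9.81 * 0.21
TE_max = 725.94 * 0.21
TE_max = 152.4 kN

152.4


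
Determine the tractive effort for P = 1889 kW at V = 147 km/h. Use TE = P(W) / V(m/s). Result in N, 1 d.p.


Convert: P = 1889 kW = 1889000 W
V = 147 / 3.6 = 40.8333 m/s
TE = 1889000 / 40.8333
TE = 46261.2 N

46261.2


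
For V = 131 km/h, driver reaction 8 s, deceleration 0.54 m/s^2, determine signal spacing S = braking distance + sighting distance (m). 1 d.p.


V = 131 / 3.6 = 36.3889 m/s
Braking distance = 36.3889^2 / (2*0.54) = 1226.066 m
Sighting distance = 36.3889 * 8 = 291.1111 m
S = 1226.066 + 291.1111 = 1517.2 m

1517.2


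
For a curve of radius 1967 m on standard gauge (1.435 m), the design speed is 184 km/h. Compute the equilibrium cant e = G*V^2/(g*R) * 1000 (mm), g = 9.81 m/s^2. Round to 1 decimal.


Convert speed: V = 184 / 3.6 = 51.1111 m/s
Apply formula: e = 1.435 * 51.1111^2 / (9.81 * 1967)
e = 1.435 * 2612.3457 / 19296.27
e = 0.194272 m = 194.3 mm

194.3


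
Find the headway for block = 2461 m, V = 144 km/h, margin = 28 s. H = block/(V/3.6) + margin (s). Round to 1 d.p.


V = 144 / 3.6 = 40.0 m/s
Block traversal time = 2461 / 40.0 = 61.525 s
Headway = 61.525 + 28
Headway = 89.5 s

89.5


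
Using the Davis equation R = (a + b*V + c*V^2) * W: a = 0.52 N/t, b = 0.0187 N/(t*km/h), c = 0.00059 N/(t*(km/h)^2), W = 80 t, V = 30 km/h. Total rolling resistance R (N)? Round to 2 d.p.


b*V = 0.0187 * 30 = 0.561
c*V^2 = 0.00059 * 900 = 0.531
R_per_t = 0.52 + 0.561 + 0.531 = 1.612 N/t
R_total = 1.612 * 80 = 128.96 N

128.96


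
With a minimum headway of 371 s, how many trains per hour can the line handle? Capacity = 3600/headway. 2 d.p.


Capacity = 3600 / headway
Capacity = 3600 / 371
Capacity = 9.70 trains/hour

9.70


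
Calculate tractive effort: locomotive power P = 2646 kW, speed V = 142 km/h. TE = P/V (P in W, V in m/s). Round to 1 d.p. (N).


Convert: P = 2646 kW = 2646000 W
V = 142 / 3.6 = 39.4444 m/s
TE = 2646000 / 39.4444
TE = 67081.7 N

67081.7


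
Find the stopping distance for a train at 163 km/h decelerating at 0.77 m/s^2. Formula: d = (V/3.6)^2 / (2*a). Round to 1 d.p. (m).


Convert speed: V = 163 / 3.6 = 45.2778 m/s
V^2 = 2050.0772
d = 2050.0772 / (2 * 0.77)
d = 2050.0772 / 1.54
d = 1331.2 m

1331.2


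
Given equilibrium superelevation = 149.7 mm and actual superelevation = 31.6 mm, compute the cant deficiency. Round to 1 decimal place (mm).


Cant deficiency = equilibrium cant - actual cant
CD = 149.7 - 31.6
CD = 118.1 mm

118.1


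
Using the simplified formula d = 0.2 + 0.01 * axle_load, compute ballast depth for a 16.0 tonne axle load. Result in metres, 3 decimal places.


d = 0.2 + 0.01 * 16.0
d = 0.2 + 0.16
d = 0.360 m

0.360


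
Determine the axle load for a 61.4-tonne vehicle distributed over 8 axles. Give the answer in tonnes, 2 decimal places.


Load per axle = total weight / number of axles
Load = 61.4 / 8
Load = 7.68 tonnes

7.68


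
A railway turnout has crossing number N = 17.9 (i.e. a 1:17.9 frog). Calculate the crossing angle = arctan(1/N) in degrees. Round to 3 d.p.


1/N = 1/17.9 = 0.055866
angle = arctan(0.055866) = 0.055808 rad
angle = 0.055808 * 180/pi = 3.198 degrees

3.198


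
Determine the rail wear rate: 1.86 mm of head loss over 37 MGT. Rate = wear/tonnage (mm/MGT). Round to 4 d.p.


Wear rate = total wear / cumulative tonnage
Rate = 1.86 / 37
Rate = 0.0503 mm/MGT

0.0503


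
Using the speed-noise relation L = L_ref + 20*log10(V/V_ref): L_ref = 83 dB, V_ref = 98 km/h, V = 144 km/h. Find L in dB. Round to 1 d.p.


V/V_ref = 144 / 98 = 1.469388
log10(1.469388) = 0.167136
20 * 0.167136 = 3.3427
L = 83 + 3.3427 = 86.3 dB

86.3


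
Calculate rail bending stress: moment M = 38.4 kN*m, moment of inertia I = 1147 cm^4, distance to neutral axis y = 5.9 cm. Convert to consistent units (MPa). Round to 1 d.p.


Convert units:
M = 38.4 kN*m = 38400000 N*mm
y = 5.9 cm = 59 mm
I = 1147 cm^4 = 11470000 mm^4
sigma = 38400000 * 59 / 11470000
sigma = 197.5 MPa

197.5


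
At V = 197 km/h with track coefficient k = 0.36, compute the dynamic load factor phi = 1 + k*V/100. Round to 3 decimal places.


phi = 1 + k * V / 100
phi = 1 + 0.36 * 197 / 100
phi = 1 + 0.7092
phi = 1.709

1.709


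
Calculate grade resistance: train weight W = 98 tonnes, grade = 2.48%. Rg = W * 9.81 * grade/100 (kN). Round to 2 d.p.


Rg = W * 9.81 * grade / 100
Rg = 98 * 9.81 * 2.48 / 100
Rg = 961.38 * 0.0248
Rg = 23.84 kN

23.84


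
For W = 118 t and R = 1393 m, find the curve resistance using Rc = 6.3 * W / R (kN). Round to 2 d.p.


Rc = 6.3 * W / R
Rc = 6.3 * 118 / 1393
Rc = 743.4 / 1393
Rc = 0.53 kN

0.53


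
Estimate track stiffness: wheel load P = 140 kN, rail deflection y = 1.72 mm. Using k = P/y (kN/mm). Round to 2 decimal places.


Track stiffness k = P / y
k = 140 / 1.72
k = 81.40 kN/mm

81.40


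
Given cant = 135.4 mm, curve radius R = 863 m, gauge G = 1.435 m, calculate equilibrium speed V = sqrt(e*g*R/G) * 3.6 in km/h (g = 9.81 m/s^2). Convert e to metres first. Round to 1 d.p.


Convert cant: e = 135.4 mm = 0.1354 m
V_ms = sqrt(0.1354 * 9.81 * 863 / 1.435)
V_ms = sqrt(798.815653) = 28.2633 m/s
V = 28.2633 * 3.6 = 101.7 km/h

101.7


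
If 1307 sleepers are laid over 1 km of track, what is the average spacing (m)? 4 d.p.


Spacing = 1000 m / number of sleepers
Spacing = 1000 / 1307
Spacing = 0.7651 m

0.7651


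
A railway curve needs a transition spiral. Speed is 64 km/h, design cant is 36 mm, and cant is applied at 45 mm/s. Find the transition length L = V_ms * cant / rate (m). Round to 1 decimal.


Convert speed: V = 64 / 3.6 = 17.7778 m/s
L = 17.7778 * 36 / 45
L = 640.0 / 45
L = 14.2 m

14.2


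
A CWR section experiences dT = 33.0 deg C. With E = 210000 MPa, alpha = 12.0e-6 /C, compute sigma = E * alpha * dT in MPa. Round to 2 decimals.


sigma = E * alpha * dT
sigma = 210000 * 12.0e-6 * 33.0
sigma = 2.52 * 33.0
sigma = 83.16 MPa

83.16


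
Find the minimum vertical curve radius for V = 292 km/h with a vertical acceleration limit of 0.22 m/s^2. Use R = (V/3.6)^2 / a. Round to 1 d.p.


Convert speed: V = 292 / 3.6 = 81.1111 m/s
V^2 = 6579.0123 m^2/s^2
R_v = 6579.0123 / 0.22
R_v = 29904.6 m

29904.6


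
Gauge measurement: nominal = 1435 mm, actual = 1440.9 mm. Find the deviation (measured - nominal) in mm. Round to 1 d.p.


Deviation = measured - nominal
Deviation = 1440.9 - 1435
Deviation = 5.9 mm

5.9


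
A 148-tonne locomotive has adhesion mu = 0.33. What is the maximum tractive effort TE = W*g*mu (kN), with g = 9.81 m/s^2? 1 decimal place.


TE_max = W * g * mu
TE_max = 148 * 9.81 * 0.33
TE_max = 1451.88 * 0.33
TE_max = 479.1 kN

479.1


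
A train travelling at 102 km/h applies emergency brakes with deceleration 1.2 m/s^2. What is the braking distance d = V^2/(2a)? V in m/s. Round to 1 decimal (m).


Convert speed: V = 102 / 3.6 = 28.3333 m/s
V^2 = 802.7778
d = 802.7778 / (2 * 1.2)
d = 802.7778 / 2.4
d = 334.5 m

334.5


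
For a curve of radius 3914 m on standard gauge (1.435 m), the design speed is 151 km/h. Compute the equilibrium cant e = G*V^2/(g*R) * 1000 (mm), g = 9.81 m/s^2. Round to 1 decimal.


Convert speed: V = 151 / 3.6 = 41.9444 m/s
Apply formula: e = 1.435 * 41.9444^2 / (9.81 * 3914)
e = 1.435 * 1759.3364 / 38396.34
e = 0.065752 m = 65.8 mm

65.8


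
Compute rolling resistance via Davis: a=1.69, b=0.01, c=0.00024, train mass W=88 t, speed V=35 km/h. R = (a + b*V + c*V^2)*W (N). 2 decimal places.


b*V = 0.01 * 35 = 0.35
c*V^2 = 0.00024 * 1225 = 0.294
R_per_t = 1.69 + 0.35 + 0.294 = 2.334 N/t
R_total = 2.334 * 88 = 205.39 N

205.39


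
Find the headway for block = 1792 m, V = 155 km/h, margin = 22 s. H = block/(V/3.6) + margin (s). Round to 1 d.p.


V = 155 / 3.6 = 43.0556 m/s
Block traversal time = 1792 / 43.0556 = 41.6206 s
Headway = 41.6206 + 22
Headway = 63.6 s

63.6


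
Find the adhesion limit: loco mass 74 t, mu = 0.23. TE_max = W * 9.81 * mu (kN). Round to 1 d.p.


TE_max = W * g * mu
TE_max = 74 * 9.81 * 0.23
TE_max = 725.94 * 0.23
TE_max = 167.0 kN

167.0


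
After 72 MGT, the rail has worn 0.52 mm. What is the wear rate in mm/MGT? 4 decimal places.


Wear rate = total wear / cumulative tonnage
Rate = 0.52 / 72
Rate = 0.0072 mm/MGT

0.0072


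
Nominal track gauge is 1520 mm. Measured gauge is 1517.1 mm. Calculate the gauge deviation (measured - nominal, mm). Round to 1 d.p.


Deviation = measured - nominal
Deviation = 1517.1 - 1520
Deviation = -2.9 mm

-2.9


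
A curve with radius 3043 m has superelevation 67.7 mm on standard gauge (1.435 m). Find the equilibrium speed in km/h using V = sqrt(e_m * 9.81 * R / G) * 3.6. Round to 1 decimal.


Convert cant: e = 67.7 mm = 0.0677 m
V_ms = sqrt(0.0677 * 9.81 * 3043 / 1.435)
V_ms = sqrt(1408.340691) = 37.5279 m/s
V = 37.5279 * 3.6 = 135.1 km/h

135.1


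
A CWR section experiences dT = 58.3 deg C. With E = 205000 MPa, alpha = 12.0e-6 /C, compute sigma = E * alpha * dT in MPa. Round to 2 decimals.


sigma = E * alpha * dT
sigma = 205000 * 12.0e-6 * 58.3
sigma = 2.46 * 58.3
sigma = 143.42 MPa

143.42


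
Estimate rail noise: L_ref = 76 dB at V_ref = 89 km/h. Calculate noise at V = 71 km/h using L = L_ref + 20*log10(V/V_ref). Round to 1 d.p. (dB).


V/V_ref = 71 / 89 = 0.797753
log10(0.797753) = -0.098132
20 * -0.098132 = -1.9626
L = 76 + -1.9626 = 74.0 dB

74.0


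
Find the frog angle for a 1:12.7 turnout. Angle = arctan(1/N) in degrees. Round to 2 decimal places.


1/N = 1/12.7 = 0.07874
angle = arctan(0.07874) = 0.078578 rad
angle = 0.078578 * 180/pi = 4.50 degrees

4.50


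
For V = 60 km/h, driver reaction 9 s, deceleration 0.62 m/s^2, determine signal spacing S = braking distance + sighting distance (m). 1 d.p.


V = 60 / 3.6 = 16.6667 m/s
Braking distance = 16.6667^2 / (2*0.62) = 224.0143 m
Sighting distance = 16.6667 * 9 = 150.0 m
S = 224.0143 + 150.0 = 374.0 m

374.0


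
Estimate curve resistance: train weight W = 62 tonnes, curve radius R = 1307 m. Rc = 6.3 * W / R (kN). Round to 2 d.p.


Rc = 6.3 * W / R
Rc = 6.3 * 62 / 1307
Rc = 390.6 / 1307
Rc = 0.30 kN

0.30


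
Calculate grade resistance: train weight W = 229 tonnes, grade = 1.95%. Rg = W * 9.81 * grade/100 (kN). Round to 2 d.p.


Rg = W * 9.81 * grade / 100
Rg = 229 * 9.81 * 1.95 / 100
Rg = 2246.49 * 0.0195
Rg = 43.81 kN

43.81


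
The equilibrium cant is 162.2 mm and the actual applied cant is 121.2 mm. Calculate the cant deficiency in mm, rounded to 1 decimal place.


Cant deficiency = equilibrium cant - actual cant
CD = 162.2 - 121.2
CD = 41.0 mm

41.0


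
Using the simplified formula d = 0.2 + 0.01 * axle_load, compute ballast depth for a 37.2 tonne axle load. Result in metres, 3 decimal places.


d = 0.2 + 0.01 * 37.2
d = 0.2 + 0.372
d = 0.572 m

0.572


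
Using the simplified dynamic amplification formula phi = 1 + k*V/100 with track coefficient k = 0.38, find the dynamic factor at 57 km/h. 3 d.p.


phi = 1 + k * V / 100
phi = 1 + 0.38 * 57 / 100
phi = 1 + 0.2166
phi = 1.217

1.217


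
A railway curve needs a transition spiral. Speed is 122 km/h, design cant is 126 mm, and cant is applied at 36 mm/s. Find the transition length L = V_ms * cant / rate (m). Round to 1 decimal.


Convert speed: V = 122 / 3.6 = 33.8889 m/s
L = 33.8889 * 126 / 36
L = 4270.0 / 36
L = 118.6 m

118.6


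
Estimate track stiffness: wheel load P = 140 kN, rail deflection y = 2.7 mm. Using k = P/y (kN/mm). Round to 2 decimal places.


Track stiffness k = P / y
k = 140 / 2.7
k = 51.85 kN/mm

51.85


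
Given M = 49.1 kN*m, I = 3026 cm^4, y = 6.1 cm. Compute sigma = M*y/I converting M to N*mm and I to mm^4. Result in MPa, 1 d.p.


Convert units:
M = 49.1 kN*m = 49100000 N*mm
y = 6.1 cm = 61 mm
I = 3026 cm^4 = 30260000 mm^4
sigma = 49100000 * 61 / 30260000
sigma = 99.0 MPa

99.0


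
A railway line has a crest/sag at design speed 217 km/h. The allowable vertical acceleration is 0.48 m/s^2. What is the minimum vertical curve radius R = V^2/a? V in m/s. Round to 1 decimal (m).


Convert speed: V = 217 / 3.6 = 60.2778 m/s
V^2 = 3633.4105 m^2/s^2
R_v = 3633.4105 / 0.48
R_v = 7569.6 m

7569.6


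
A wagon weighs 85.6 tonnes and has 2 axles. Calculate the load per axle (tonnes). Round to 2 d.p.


Load per axle = total weight / number of axles
Load = 85.6 / 2
Load = 42.80 tonnes

42.80


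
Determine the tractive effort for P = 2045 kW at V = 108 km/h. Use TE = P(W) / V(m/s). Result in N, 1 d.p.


Convert: P = 2045 kW = 2045000 W
V = 108 / 3.6 = 30.0 m/s
TE = 2045000 / 30.0
TE = 68166.7 N

68166.7


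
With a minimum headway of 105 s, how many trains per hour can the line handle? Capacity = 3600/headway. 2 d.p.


Capacity = 3600 / headway
Capacity = 3600 / 105
Capacity = 34.29 trains/hour

34.29


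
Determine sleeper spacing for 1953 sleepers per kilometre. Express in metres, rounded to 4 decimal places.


Spacing = 1000 m / number of sleepers
Spacing = 1000 / 1953
Spacing = 0.5120 m

0.5120


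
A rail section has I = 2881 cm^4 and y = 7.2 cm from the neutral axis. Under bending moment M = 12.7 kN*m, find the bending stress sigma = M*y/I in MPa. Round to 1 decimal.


Convert units:
M = 12.7 kN*m = 12700000 N*mm
y = 7.2 cm = 72 mm
I = 2881 cm^4 = 28810000 mm^4
sigma = 12700000 * 72 / 28810000
sigma = 31.7 MPa

31.7


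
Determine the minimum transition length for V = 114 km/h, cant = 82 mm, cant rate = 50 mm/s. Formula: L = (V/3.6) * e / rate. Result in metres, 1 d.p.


Convert speed: V = 114 / 3.6 = 31.6667 m/s
L = 31.6667 * 82 / 50
L = 2596.6667 / 50
L = 51.9 m

51.9


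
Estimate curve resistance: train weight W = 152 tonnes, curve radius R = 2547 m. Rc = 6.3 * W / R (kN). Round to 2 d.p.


Rc = 6.3 * W / R
Rc = 6.3 * 152 / 2547
Rc = 957.6 / 2547
Rc = 0.38 kN

0.38


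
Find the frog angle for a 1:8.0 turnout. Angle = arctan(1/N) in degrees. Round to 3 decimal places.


1/N = 1/8.0 = 0.125
angle = arctan(0.125) = 0.124355 rad
angle = 0.124355 * 180/pi = 7.125 degrees

7.125


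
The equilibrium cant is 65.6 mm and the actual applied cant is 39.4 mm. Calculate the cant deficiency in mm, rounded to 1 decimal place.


Cant deficiency = equilibrium cant - actual cant
CD = 65.6 - 39.4
CD = 26.2 mm

26.2


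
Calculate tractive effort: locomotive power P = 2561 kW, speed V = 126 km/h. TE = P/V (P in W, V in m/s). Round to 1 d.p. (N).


Convert: P = 2561 kW = 2561000 W
V = 126 / 3.6 = 35.0 m/s
TE = 2561000 / 35.0
TE = 73171.4 N

73171.4


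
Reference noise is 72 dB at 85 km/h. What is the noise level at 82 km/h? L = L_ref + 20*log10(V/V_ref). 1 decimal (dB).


V/V_ref = 82 / 85 = 0.964706
log10(0.964706) = -0.015605
20 * -0.015605 = -0.3121
L = 72 + -0.3121 = 71.7 dB

71.7


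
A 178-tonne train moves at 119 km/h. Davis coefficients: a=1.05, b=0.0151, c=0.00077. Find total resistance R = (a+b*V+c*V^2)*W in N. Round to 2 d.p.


b*V = 0.0151 * 119 = 1.7969
c*V^2 = 0.00077 * 14161 = 10.90397
R_per_t = 1.05 + 1.7969 + 10.90397 = 13.75087 N/t
R_total = 13.75087 * 178 = 2447.65 N

2447.65


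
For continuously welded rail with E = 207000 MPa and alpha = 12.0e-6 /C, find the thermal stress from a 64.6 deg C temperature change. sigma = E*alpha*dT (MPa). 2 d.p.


sigma = E * alpha * dT
sigma = 207000 * 12.0e-6 * 64.6
sigma = 2.484 * 64.6
sigma = 160.47 MPa

160.47


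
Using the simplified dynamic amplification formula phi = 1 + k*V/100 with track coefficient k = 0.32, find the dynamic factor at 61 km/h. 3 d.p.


phi = 1 + k * V / 100
phi = 1 + 0.32 * 61 / 100
phi = 1 + 0.1952
phi = 1.195

1.195


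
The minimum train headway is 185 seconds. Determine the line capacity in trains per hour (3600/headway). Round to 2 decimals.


Capacity = 3600 / headway
Capacity = 3600 / 185
Capacity = 19.46 trains/hour

19.46


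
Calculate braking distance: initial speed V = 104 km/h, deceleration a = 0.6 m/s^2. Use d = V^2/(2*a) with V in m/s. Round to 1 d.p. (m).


Convert speed: V = 104 / 3.6 = 28.8889 m/s
V^2 = 834.5679
d = 834.5679 / (2 * 0.6)
d = 834.5679 / 1.2
d = 695.5 m

695.5


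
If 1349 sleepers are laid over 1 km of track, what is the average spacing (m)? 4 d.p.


Spacing = 1000 m / number of sleepers
Spacing = 1000 / 1349
Spacing = 0.7413 m

0.7413


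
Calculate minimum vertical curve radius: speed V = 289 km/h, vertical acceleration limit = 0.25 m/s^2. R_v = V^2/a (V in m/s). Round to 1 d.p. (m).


Convert speed: V = 289 / 3.6 = 80.2778 m/s
V^2 = 6444.5216 m^2/s^2
R_v = 6444.5216 / 0.25
R_v = 25778.1 m

25778.1


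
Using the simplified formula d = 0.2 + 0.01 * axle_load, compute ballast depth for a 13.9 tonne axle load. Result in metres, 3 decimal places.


d = 0.2 + 0.01 * 13.9
d = 0.2 + 0.139
d = 0.339 m

0.339


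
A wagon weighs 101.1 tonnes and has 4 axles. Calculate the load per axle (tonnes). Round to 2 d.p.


Load per axle = total weight / number of axles
Load = 101.1 / 4
Load = 25.28 tonnes

25.28


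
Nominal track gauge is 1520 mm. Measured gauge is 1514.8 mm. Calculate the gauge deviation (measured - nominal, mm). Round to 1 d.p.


Deviation = measured - nominal
Deviation = 1514.8 - 1520
Deviation = -5.2 mm

-5.2


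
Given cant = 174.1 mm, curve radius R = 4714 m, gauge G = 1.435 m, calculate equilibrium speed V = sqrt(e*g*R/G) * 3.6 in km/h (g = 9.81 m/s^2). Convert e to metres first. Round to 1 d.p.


Convert cant: e = 174.1 mm = 0.1741 m
V_ms = sqrt(0.1741 * 9.81 * 4714 / 1.435)
V_ms = sqrt(5610.55024) = 74.9036 m/s
V = 74.9036 * 3.6 = 269.7 km/h

269.7


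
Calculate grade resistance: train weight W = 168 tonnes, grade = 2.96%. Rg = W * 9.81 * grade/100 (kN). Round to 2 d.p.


Rg = W * 9.81 * grade / 100
Rg = 168 * 9.81 * 2.96 / 100
Rg = 1648.08 * 0.0296
Rg = 48.78 kN

48.78


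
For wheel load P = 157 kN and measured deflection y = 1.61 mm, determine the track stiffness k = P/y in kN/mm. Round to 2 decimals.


Track stiffness k = P / y
k = 157 / 1.61
k = 97.52 kN/mm

97.52


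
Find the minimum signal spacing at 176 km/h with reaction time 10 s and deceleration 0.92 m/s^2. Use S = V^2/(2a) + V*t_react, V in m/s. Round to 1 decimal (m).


V = 176 / 3.6 = 48.8889 m/s
Braking distance = 48.8889^2 / (2*0.92) = 1298.9801 m
Sighting distance = 48.8889 * 10 = 488.8889 m
S = 1298.9801 + 488.8889 = 1787.9 m

1787.9


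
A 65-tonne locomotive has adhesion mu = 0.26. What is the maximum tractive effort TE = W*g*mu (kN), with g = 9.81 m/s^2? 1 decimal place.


TE_max = W * g * mu
TE_max = 65 * 9.81 * 0.26
TE_max = 637.65 * 0.26
TE_max = 165.8 kN

165.8


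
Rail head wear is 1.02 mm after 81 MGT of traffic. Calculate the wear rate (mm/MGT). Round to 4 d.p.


Wear rate = total wear / cumulative tonnage
Rate = 1.02 / 81
Rate = 0.0126 mm/MGT

0.0126


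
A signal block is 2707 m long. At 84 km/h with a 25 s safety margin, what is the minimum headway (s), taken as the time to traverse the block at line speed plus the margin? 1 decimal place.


V = 84 / 3.6 = 23.3333 m/s
Block traversal time = 2707 / 23.3333 = 116.0143 s
Headway = 116.0143 + 25
Headway = 141.0 s

141.0


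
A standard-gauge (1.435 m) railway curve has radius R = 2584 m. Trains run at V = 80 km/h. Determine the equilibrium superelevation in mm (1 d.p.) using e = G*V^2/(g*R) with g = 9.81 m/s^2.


Convert speed: V = 80 / 3.6 = 22.2222 m/s
Apply formula: e = 1.435 * 22.2222^2 / (9.81 * 2584)
e = 1.435 * 493.8272 / 25349.04
e = 0.027955 m = 28.0 mm

28.0


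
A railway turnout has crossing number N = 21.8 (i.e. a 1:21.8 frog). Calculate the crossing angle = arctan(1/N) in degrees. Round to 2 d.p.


1/N = 1/21.8 = 0.045872
angle = arctan(0.045872) = 0.045839 rad
angle = 0.045839 * 180/pi = 2.63 degrees

2.63


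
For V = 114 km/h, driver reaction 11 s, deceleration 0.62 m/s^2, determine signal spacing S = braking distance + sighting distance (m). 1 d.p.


V = 114 / 3.6 = 31.6667 m/s
Braking distance = 31.6667^2 / (2*0.62) = 808.6918 m
Sighting distance = 31.6667 * 11 = 348.3333 m
S = 808.6918 + 348.3333 = 1157.0 m

1157.0


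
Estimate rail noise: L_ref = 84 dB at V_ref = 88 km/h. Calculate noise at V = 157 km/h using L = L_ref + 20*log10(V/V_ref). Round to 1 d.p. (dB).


V/V_ref = 157 / 88 = 1.784091
log10(1.784091) = 0.251417
20 * 0.251417 = 5.0283
L = 84 + 5.0283 = 89.0 dB

89.0


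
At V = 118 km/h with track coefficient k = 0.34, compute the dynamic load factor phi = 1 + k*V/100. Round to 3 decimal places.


phi = 1 + k * V / 100
phi = 1 + 0.34 * 118 / 100
phi = 1 + 0.4012
phi = 1.401

1.401


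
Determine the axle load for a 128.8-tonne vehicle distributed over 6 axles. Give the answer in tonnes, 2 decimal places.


Load per axle = total weight / number of axles
Load = 128.8 / 6
Load = 21.47 tonnes

21.47


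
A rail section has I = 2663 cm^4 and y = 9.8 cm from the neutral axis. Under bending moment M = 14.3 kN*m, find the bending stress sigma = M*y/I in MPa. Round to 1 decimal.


Convert units:
M = 14.3 kN*m = 14300000 N*mm
y = 9.8 cm = 98 mm
I = 2663 cm^4 = 26630000 mm^4
sigma = 14300000 * 98 / 26630000
sigma = 52.6 MPa

52.6


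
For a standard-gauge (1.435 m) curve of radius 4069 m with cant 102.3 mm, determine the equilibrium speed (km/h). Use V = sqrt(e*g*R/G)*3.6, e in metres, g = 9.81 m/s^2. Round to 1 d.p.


Convert cant: e = 102.3 mm = 0.1023 m
V_ms = sqrt(0.1023 * 9.81 * 4069 / 1.435)
V_ms = sqrt(2845.643099) = 53.3446 m/s
V = 53.3446 * 3.6 = 192.0 km/h

192.0


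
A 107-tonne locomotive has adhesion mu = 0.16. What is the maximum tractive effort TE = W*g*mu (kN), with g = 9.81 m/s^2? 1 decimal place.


TE_max = W * g * mu
TE_max = 107 * 9.81 * 0.16
TE_max = 1049.67 * 0.16
TE_max = 167.9 kN

167.9


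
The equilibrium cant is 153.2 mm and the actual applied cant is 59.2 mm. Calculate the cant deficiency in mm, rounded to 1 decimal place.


Cant deficiency = equilibrium cant - actual cant
CD = 153.2 - 59.2
CD = 94.0 mm

94.0


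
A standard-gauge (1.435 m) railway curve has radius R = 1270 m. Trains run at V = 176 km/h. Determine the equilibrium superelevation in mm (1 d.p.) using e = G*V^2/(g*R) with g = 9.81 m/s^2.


Convert speed: V = 176 / 3.6 = 48.8889 m/s
Apply formula: e = 1.435 * 48.8889^2 / (9.81 * 1270)
e = 1.435 * 2390.1235 / 12458.7
e = 0.275296 m = 275.3 mm

275.3


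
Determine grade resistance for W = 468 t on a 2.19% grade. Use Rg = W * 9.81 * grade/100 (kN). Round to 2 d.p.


Rg = W * 9.81 * grade / 100
Rg = 468 * 9.81 * 2.19 / 100
Rg = 4591.08 * 0.0219
Rg = 100.54 kN

100.54


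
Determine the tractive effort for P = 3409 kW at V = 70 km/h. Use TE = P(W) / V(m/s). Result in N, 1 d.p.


Convert: P = 3409 kW = 3409000 W
V = 70 / 3.6 = 19.4444 m/s
TE = 3409000 / 19.4444
TE = 175320.0 N

175320.0


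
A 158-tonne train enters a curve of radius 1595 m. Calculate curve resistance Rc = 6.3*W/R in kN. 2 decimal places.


Rc = 6.3 * W / R
Rc = 6.3 * 158 / 1595
Rc = 995.4 / 1595
Rc = 0.62 kN

0.62


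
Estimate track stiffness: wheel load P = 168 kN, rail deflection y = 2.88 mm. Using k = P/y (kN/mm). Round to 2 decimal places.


Track stiffness k = P / y
k = 168 / 2.88
k = 58.33 kN/mm

58.33


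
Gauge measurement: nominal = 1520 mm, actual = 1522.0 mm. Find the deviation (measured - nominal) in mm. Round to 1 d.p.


Deviation = measured - nominal
Deviation = 1522.0 - 1520
Deviation = 2.0 mm

2.0


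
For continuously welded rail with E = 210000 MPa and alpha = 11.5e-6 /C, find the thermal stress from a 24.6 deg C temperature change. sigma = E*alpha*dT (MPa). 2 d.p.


sigma = E * alpha * dT
sigma = 210000 * 11.5e-6 * 24.6
sigma = 2.415 * 24.6
sigma = 59.41 MPa

59.41


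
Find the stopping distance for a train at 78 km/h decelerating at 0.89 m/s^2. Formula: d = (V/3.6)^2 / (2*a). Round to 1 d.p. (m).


Convert speed: V = 78 / 3.6 = 21.6667 m/s
V^2 = 469.4444
d = 469.4444 / (2 * 0.89)
d = 469.4444 / 1.78
d = 263.7 m

263.7


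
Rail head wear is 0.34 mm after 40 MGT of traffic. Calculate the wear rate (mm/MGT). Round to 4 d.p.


Wear rate = total wear / cumulative tonnage
Rate = 0.34 / 40
Rate = 0.0085 mm/MGT

0.0085


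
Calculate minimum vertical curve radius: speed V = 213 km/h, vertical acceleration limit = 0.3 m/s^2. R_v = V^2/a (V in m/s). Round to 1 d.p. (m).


Convert speed: V = 213 / 3.6 = 59.1667 m/s
V^2 = 3500.6944 m^2/s^2
R_v = 3500.6944 / 0.3
R_v = 11669.0 m

11669.0


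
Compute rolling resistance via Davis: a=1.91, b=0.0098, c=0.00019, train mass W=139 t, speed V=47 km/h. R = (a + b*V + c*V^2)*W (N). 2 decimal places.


b*V = 0.0098 * 47 = 0.4606
c*V^2 = 0.00019 * 2209 = 0.41971
R_per_t = 1.91 + 0.4606 + 0.41971 = 2.79031 N/t
R_total = 2.79031 * 139 = 387.85 N

387.85


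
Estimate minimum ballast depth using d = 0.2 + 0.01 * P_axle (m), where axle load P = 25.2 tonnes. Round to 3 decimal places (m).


d = 0.2 + 0.01 * 25.2
d = 0.2 + 0.252
d = 0.452 m

0.452


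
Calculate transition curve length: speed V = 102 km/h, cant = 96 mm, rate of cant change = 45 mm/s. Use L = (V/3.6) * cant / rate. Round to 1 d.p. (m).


Convert speed: V = 102 / 3.6 = 28.3333 m/s
L = 28.3333 * 96 / 45
L = 2720.0 / 45
L = 60.4 m

60.4


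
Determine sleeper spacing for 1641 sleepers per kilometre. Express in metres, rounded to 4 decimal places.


Spacing = 1000 m / number of sleepers
Spacing = 1000 / 1641
Spacing = 0.6094 m

0.6094


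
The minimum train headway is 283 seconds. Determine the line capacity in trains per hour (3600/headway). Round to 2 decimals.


Capacity = 3600 / headway
Capacity = 3600 / 283
Capacity = 12.72 trains/hour

12.72


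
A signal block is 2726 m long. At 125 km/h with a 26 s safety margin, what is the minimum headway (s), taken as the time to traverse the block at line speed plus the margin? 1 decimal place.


V = 125 / 3.6 = 34.7222 m/s
Block traversal time = 2726 / 34.7222 = 78.5088 s
Headway = 78.5088 + 26
Headway = 104.5 s

104.5


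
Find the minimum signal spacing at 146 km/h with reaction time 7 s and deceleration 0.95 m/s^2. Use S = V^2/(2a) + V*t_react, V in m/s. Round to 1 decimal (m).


V = 146 / 3.6 = 40.5556 m/s
Braking distance = 40.5556^2 / (2*0.95) = 865.6595 m
Sighting distance = 40.5556 * 7 = 283.8889 m
S = 865.6595 + 283.8889 = 1149.5 m

1149.5


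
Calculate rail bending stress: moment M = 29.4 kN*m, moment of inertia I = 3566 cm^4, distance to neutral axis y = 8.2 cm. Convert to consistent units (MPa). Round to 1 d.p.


Convert units:
M = 29.4 kN*m = 29400000 N*mm
y = 8.2 cm = 82 mm
I = 3566 cm^4 = 35660000 mm^4
sigma = 29400000 * 82 / 35660000
sigma = 67.6 MPa

67.6


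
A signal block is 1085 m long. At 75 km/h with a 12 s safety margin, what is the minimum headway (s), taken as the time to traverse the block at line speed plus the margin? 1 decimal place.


V = 75 / 3.6 = 20.8333 m/s
Block traversal time = 1085 / 20.8333 = 52.08 s
Headway = 52.08 + 12
Headway = 64.1 s

64.1


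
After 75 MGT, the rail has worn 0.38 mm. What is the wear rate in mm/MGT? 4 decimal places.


Wear rate = total wear / cumulative tonnage
Rate = 0.38 / 75
Rate = 0.0051 mm/MGT

0.0051


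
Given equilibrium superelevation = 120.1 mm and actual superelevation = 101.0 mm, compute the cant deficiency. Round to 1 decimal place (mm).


Cant deficiency = equilibrium cant - actual cant
CD = 120.1 - 101.0
CD = 19.1 mm

19.1


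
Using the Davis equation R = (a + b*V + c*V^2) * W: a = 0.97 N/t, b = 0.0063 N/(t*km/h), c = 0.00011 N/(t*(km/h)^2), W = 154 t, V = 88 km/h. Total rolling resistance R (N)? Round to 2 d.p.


b*V = 0.0063 * 88 = 0.5544
c*V^2 = 0.00011 * 7744 = 0.85184
R_per_t = 0.97 + 0.5544 + 0.85184 = 2.37624 N/t
R_total = 2.37624 * 154 = 365.94 N

365.94


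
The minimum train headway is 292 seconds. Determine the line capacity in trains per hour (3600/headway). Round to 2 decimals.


Capacity = 3600 / headway
Capacity = 3600 / 292
Capacity = 12.33 trains/hour

12.33


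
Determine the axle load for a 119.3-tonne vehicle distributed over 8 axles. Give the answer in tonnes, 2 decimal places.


Load per axle = total weight / number of axles
Load = 119.3 / 8
Load = 14.91 tonnes

14.91


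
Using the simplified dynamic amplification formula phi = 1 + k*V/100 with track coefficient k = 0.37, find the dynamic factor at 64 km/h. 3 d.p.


phi = 1 + k * V / 100
phi = 1 + 0.37 * 64 / 100
phi = 1 + 0.2368
phi = 1.237

1.237


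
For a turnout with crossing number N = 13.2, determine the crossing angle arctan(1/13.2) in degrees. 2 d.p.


1/N = 1/13.2 = 0.075758
angle = arctan(0.075758) = 0.075613 rad
angle = 0.075613 * 180/pi = 4.33 degrees

4.33


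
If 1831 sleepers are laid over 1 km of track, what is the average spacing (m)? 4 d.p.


Spacing = 1000 m / number of sleepers
Spacing = 1000 / 1831
Spacing = 0.5461 m

0.5461


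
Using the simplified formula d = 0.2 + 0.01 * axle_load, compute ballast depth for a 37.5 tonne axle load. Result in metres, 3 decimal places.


d = 0.2 + 0.01 * 37.5
d = 0.2 + 0.375
d = 0.575 m

0.575


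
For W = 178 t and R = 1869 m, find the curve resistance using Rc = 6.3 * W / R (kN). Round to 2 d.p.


Rc = 6.3 * W / R
Rc = 6.3 * 178 / 1869
Rc = 1121.4 / 1869
Rc = 0.60 kN

0.60


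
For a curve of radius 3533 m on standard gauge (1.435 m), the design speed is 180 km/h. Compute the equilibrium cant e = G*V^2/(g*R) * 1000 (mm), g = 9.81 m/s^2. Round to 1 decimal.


Convert speed: V = 180 / 3.6 = 50.0 m/s
Apply formula: e = 1.435 * 50.0^2 / (9.81 * 3533)
e = 1.435 * 2500.0 / 34658.73
e = 0.103509 m = 103.5 mm

103.5


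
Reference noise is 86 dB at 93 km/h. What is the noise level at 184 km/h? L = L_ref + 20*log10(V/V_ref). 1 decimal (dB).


V/V_ref = 184 / 93 = 1.978495
log10(1.978495) = 0.296335
20 * 0.296335 = 5.9267
L = 86 + 5.9267 = 91.9 dB

91.9


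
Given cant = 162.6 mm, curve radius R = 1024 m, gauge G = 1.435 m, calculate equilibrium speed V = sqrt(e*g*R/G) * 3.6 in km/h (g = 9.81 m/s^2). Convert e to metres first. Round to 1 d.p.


Convert cant: e = 162.6 mm = 0.1626 m
V_ms = sqrt(0.1626 * 9.81 * 1024 / 1.435)
V_ms = sqrt(1138.249856) = 33.738 m/s
V = 33.738 * 3.6 = 121.5 km/h

121.5


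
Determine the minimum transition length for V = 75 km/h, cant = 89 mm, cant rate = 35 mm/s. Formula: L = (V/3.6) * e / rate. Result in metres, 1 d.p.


Convert speed: V = 75 / 3.6 = 20.8333 m/s
L = 20.8333 * 89 / 35
L = 1854.1667 / 35
L = 53.0 m

53.0


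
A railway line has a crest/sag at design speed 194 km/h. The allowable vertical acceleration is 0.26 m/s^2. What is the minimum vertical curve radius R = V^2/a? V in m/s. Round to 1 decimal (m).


Convert speed: V = 194 / 3.6 = 53.8889 m/s
V^2 = 2904.0123 m^2/s^2
R_v = 2904.0123 / 0.26
R_v = 11169.3 m

11169.3


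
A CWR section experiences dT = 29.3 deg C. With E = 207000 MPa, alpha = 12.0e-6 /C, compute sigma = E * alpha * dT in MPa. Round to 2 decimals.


sigma = E * alpha * dT
sigma = 207000 * 12.0e-6 * 29.3
sigma = 2.484 * 29.3
sigma = 72.78 MPa

72.78


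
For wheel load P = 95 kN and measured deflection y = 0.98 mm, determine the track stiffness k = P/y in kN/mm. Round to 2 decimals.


Track stiffness k = P / y
k = 95 / 0.98
k = 96.94 kN/mm

96.94


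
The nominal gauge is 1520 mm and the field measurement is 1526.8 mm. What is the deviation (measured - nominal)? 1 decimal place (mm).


Deviation = measured - nominal
Deviation = 1526.8 - 1520
Deviation = 6.8 mm

6.8


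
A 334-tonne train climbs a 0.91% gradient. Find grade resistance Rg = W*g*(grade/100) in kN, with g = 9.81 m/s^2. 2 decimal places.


Rg = W * 9.81 * grade / 100
Rg = 334 * 9.81 * 0.91 / 100
Rg = 3276.54 * 0.0091
Rg = 29.82 kN

29.82


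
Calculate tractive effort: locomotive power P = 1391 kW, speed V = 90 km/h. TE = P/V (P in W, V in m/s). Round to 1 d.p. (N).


Convert: P = 1391 kW = 1391000 W
V = 90 / 3.6 = 25.0 m/s
TE = 1391000 / 25.0
TE = 55640.0 N

55640.0


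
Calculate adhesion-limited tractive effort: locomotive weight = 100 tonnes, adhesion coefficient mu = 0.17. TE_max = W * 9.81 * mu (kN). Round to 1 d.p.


TE_max = W * g * mu
TE_max = 100 * 9.81 * 0.17
TE_max = 981.0 * 0.17
TE_max = 166.8 kN

166.8


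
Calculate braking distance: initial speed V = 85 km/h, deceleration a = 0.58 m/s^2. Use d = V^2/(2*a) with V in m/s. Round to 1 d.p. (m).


Convert speed: V = 85 / 3.6 = 23.6111 m/s
V^2 = 557.4846
d = 557.4846 / (2 * 0.58)
d = 557.4846 / 1.16
d = 480.6 m

480.6


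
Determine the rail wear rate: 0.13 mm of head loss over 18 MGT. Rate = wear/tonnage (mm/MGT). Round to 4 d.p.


Wear rate = total wear / cumulative tonnage
Rate = 0.13 / 18
Rate = 0.0072 mm/MGT

0.0072


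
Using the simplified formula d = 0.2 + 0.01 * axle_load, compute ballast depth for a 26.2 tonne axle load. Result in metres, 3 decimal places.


d = 0.2 + 0.01 * 26.2
d = 0.2 + 0.262
d = 0.462 m

0.462


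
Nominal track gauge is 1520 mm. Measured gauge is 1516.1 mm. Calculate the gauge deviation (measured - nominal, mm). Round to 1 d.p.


Deviation = measured - nominal
Deviation = 1516.1 - 1520
Deviation = -3.9 mm

-3.9


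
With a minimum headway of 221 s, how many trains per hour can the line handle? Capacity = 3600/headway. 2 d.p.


Capacity = 3600 / headway
Capacity = 3600 / 221
Capacity = 16.29 trains/hour

16.29


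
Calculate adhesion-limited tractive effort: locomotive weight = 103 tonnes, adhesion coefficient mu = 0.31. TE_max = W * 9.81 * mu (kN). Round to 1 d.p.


TE_max = W * g * mu
TE_max = 103 * 9.81 * 0.31
TE_max = 1010.43 * 0.31
TE_max = 313.2 kN

313.2


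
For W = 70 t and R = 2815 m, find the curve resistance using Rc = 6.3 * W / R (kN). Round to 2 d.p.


Rc = 6.3 * W / R
Rc = 6.3 * 70 / 2815
Rc = 441.0 / 2815
Rc = 0.16 kN

0.16


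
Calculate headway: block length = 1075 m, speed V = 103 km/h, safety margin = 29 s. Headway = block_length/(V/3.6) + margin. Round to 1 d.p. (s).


V = 103 / 3.6 = 28.6111 m/s
Block traversal time = 1075 / 28.6111 = 37.5728 s
Headway = 37.5728 + 29
Headway = 66.6 s

66.6


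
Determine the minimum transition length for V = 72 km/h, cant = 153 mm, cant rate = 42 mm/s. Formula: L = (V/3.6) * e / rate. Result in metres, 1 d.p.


Convert speed: V = 72 / 3.6 = 20.0 m/s
L = 20.0 * 153 / 42
L = 3060.0 / 42
L = 72.9 m

72.9


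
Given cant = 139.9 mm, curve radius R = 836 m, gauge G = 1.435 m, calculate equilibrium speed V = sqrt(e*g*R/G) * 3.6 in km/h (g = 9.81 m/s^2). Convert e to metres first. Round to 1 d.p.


Convert cant: e = 139.9 mm = 0.1399 m
V_ms = sqrt(0.1399 * 9.81 * 836 / 1.435)
V_ms = sqrt(799.541661) = 28.2762 m/s
V = 28.2762 * 3.6 = 101.8 km/h

101.8


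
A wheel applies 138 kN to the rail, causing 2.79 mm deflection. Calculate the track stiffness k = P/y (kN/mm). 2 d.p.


Track stiffness k = P / y
k = 138 / 2.79
k = 49.46 kN/mm

49.46


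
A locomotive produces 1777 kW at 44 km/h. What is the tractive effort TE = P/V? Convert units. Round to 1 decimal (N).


Convert: P = 1777 kW = 1777000 W
V = 44 / 3.6 = 12.2222 m/s
TE = 1777000 / 12.2222
TE = 145390.9 N

145390.9
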